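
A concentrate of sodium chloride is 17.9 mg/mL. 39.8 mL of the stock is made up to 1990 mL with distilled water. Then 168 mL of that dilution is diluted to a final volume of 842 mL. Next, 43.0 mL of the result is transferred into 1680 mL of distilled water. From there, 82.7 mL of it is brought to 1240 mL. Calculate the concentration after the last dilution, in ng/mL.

119 ng/mL

Overall dilution factor = 50 × 5.012 × 40.07 × 14.99 = 1.51 × 10⁵.
17.9 mg/mL / 1.51 × 10⁵ = 1.19 × 10⁻⁴ mg/mL = 119 ng/mL.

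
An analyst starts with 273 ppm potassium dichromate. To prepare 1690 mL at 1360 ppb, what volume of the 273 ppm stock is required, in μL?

8420 μL

1360 ppb = 1.36 ppm.
V₁ = C₂V₂/C₁ = 1.36 × 1690 / 273 = 8.42 mL = 8420 μL.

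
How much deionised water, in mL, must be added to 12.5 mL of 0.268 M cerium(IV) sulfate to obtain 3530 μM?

3530 μM = 3.53 × 10⁻³ M.
V₂ = C₁V₁/C₂ = 0.268 × 12.5 / 3.53 × 10⁻³ = 949 mL.
Diluent to add = V₂ − V₁ = 949 − 12.5 = 937 mL.

937 mL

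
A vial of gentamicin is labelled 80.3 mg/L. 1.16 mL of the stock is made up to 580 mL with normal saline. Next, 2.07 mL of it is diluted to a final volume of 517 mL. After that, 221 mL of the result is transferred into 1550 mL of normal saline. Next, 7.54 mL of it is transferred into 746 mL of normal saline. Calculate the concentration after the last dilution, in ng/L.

0.803 ng/L

Overall dilution factor = 500 × 249.8 × 8.014 × 99.94 = 1.00 × 10⁸.
80.3 mg/L / 1.00 × 10⁸ = 8.03 × 10⁻⁷ mg/L = 0.803 ng/L.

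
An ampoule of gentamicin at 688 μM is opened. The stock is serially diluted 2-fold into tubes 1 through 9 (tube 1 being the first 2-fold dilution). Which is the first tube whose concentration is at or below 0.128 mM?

tube 3

Tube n has concentration 688 μM / 2ⁿ.
Need 2ⁿ ≥ 688 μM / 0.128 mM = 5.38, so n ≥ 2.43.
First such tube: n = 3.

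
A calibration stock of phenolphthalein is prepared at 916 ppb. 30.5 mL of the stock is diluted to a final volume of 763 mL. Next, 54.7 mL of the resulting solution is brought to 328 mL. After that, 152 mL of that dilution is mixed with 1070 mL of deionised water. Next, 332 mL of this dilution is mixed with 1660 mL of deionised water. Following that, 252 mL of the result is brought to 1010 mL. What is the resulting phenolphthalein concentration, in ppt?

31.6 ppt

Overall dilution factor = 25.02 × 5.996 × 8.039 × 6 × 4.008 = 2.90 × 10⁴.
916 ppb / 2.90 × 10⁴ = 0.0316 ppb = 31.6 ppt.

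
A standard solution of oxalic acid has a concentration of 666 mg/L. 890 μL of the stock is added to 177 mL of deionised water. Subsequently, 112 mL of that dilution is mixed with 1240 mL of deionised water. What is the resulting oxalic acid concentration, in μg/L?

276 μg/L

Overall dilution factor = 199.9 × 12.07 = 2413.
666 mg/L / 2413 = 0.276 mg/L = 276 μg/L.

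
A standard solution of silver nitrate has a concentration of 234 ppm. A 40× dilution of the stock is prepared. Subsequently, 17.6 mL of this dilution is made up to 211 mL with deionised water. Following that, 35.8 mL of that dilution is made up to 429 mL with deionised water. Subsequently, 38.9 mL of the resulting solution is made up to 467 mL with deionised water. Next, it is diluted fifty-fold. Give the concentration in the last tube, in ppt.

Overall dilution factor = 40 × 11.99 × 11.98 × 12.01 × 50 = 3.45 × 10⁶.
234 ppm / 3.45 × 10⁶ = 6.78 × 10⁻⁵ ppm = 67.8 ppt.

67.8 ppt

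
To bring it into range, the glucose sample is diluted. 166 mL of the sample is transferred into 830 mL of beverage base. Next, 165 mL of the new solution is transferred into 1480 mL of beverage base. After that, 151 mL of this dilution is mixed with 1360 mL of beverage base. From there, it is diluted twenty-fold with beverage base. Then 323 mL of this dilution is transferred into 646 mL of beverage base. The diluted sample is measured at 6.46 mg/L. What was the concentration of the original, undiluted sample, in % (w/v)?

Overall dilution factor = 6 × 9.970 × 10.01 × 20 × 3 = 3.59 × 10⁴.
Original = 6.46 mg/L × 3.59 × 10⁴ = 2.32 × 10⁵ mg/L = 23.2 % (w/v).

23.2 % (w/v)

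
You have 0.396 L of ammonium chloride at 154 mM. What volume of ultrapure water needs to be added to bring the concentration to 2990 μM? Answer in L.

2990 μM = 2.99 mM.
V₂ = C₁V₁/C₂ = 154 × 0.396 / 2.99 = 20.4 L.
Diluent to add = V₂ − V₁ = 20.4 − 0.396 = 20.0 L.

20.0 L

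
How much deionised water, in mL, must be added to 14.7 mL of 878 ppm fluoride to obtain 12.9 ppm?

V₂ = C₁V₁/C₂ = 878 × 14.7 / 12.9 = 1001 mL.
Diluent to add = V₂ − V₁ = 1001 − 14.7 = 986 mL.

986 mL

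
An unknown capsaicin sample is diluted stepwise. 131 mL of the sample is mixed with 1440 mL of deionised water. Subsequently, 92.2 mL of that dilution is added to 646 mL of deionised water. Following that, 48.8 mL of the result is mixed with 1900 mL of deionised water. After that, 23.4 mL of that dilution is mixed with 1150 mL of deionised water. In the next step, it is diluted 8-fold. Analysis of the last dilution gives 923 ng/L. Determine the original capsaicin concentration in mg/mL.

1.42 mg/mL

Overall dilution factor = 11.99 × 8.007 × 39.93 × 50.15 × 8 = 1.54 × 10⁶.
Original = 923 ng/L × 1.54 × 10⁶ = 1.42 × 10⁹ ng/L = 1.42 mg/mL.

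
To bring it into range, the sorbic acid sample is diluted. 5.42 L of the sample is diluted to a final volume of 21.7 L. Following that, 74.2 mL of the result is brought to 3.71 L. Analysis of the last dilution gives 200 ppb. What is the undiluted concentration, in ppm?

40.0 ppm

Overall dilution factor = 4.004 × 50 = 200.
Original = 200 ppb × 200 = 4.00 × 10⁴ ppb = 40.0 ppm.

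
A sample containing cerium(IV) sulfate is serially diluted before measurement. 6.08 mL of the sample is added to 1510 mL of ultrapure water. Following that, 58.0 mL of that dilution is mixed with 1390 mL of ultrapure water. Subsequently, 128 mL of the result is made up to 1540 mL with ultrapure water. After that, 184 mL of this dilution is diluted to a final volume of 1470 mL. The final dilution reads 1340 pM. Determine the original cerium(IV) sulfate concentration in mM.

Overall dilution factor = 249.4 × 24.97 × 12.03 × 7.989 = 5.98 × 10⁵.
Original = 1340 pM × 5.98 × 10⁵ = 8.02 × 10⁸ pM = 0.802 mM.

0.802 mM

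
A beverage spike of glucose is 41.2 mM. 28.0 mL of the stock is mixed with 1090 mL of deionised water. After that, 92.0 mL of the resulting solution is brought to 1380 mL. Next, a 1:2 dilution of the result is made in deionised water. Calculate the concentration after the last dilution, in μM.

Overall dilution factor = 39.93 × 15 × 2 = 1198.
41.2 mM / 1198 = 0.0344 mM = 34.4 μM.

34.4 μM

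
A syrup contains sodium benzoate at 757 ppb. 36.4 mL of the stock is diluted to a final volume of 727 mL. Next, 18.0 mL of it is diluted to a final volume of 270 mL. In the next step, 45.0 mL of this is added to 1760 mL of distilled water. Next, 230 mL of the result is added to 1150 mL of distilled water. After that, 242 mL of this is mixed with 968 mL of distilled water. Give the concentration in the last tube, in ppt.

2.10 ppt

Overall dilution factor = 19.97 × 15 × 40.11 × 6 × 5 = 3.61 × 10⁵.
757 ppb / 3.61 × 10⁵ = 2.10 × 10⁻³ ppb = 2.10 ppt.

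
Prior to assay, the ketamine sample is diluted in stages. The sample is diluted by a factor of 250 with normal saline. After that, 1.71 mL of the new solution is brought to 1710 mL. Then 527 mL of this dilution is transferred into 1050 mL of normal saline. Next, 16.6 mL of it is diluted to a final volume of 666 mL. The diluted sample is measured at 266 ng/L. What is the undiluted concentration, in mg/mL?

7.98 mg/mL

Overall dilution factor = 250 × 1000 × 2.992 × 40.12 = 3.00 × 10⁷.
Original = 266 ng/L × 3.00 × 10⁷ = 7.98 × 10⁹ ng/L = 7.98 mg/mL.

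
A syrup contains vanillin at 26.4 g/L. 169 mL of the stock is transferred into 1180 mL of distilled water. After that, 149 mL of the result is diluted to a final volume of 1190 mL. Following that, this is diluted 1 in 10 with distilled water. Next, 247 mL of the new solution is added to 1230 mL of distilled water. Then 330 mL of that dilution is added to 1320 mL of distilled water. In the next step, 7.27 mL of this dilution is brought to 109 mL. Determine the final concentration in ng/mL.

Overall dilution factor = 7.982 × 7.987 × 10 × 5.980 × 5 × 14.99 = 2.86 × 10⁵.
26.4 g/L / 2.86 × 10⁵ = 9.24 × 10⁻⁵ g/L = 92.4 ng/mL.

92.4 ng/mL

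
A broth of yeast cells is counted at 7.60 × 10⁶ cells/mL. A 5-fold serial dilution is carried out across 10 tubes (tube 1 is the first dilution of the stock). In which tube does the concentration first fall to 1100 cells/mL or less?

tube 6

Tube n has concentration 7.60 × 10⁶ cells/mL / 5ⁿ.
Need 5ⁿ ≥ 7.60 × 10⁶ cells/mL / 1100 cells/mL = 6909, so n ≥ 5.49.
First such tube: n = 6.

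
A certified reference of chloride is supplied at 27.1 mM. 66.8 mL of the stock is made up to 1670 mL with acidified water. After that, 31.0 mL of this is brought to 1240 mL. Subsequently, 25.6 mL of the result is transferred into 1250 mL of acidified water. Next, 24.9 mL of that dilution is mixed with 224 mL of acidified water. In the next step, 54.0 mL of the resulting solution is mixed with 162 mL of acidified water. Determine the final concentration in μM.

Overall dilution factor = 25 × 40 × 49.83 × 9.996 × 4 = 1.99 × 10⁶.
27.1 mM / 1.99 × 10⁶ = 1.36 × 10⁻⁵ mM = 0.0136 μM.

0.0136 μM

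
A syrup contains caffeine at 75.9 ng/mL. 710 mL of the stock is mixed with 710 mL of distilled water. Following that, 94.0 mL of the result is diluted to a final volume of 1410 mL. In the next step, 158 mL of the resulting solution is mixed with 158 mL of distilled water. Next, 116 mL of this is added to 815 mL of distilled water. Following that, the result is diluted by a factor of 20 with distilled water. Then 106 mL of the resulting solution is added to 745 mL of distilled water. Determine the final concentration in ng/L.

Overall dilution factor = 2 × 15 × 2 × 8.026 × 20 × 8.028 = 7.73 × 10⁴.
75.9 ng/mL / 7.73 × 10⁴ = 9.82 × 10⁻⁴ ng/mL = 0.982 ng/L.

0.982 ng/L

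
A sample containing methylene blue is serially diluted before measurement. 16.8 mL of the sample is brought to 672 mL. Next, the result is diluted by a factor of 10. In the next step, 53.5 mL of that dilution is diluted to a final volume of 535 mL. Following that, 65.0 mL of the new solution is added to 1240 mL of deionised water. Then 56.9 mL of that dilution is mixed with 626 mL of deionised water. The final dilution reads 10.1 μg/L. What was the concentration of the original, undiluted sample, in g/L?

9.73 g/L

Overall dilution factor = 40 × 10 × 10 × 20.08 × 12.00 = 9.64 × 10⁵.
Original = 10.1 μg/L × 9.64 × 10⁵ = 9.73 × 10⁶ μg/L = 9.73 g/L.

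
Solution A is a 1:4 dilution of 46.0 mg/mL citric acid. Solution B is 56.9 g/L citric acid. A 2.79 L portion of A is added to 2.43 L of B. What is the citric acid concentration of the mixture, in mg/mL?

32.6 mg/mL

C_A = 46.0 mg/mL / 4 = 11.5 mg/mL.
C_B = 56.9 g/L = 56.9 mg/mL.
C_mix = (C_A·V_A + C_B·V_B)/(V_A + V_B) = (11.5×2.79 + 56.9×2.43) / 5.220 = 32.6 mg/mL.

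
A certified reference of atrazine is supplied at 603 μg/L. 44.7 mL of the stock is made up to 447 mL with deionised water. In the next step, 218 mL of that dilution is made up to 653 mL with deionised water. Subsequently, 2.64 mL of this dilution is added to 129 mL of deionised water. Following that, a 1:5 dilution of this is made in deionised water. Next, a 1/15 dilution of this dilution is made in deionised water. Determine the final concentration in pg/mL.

Overall dilution factor = 10 × 2.995 × 49.86 × 5 × 15 = 1.12 × 10⁵.
603 μg/L / 1.12 × 10⁵ = 5.38 × 10⁻³ μg/L = 5.38 pg/mL.

5.38 pg/mL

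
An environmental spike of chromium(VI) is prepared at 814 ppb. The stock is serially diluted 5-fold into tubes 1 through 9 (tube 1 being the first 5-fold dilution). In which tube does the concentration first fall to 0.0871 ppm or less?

Tube n has concentration 814 ppb / 5ⁿ.
Need 5ⁿ ≥ 814 ppb / 0.0871 ppm = 9.35, so n ≥ 1.39.
First such tube: n = 2.

tube 2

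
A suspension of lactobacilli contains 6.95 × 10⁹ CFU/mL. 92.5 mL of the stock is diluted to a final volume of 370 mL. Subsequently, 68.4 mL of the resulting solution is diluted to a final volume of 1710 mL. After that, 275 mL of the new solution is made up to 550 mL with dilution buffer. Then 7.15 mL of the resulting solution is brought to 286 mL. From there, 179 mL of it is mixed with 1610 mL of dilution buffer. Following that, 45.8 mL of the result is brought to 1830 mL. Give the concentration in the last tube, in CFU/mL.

2180 CFU/mL

Overall dilution factor = 4 × 25 × 2 × 40 × 9.994 × 39.96 = 3.19 × 10⁶.
6.95 × 10⁹ CFU/mL / 3.19 × 10⁶ = 2180 CFU/mL.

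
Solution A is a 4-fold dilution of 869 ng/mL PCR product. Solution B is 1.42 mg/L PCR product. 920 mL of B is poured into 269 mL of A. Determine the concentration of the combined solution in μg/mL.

1.15 μg/mL

C_A = 869 ng/mL / 4 = 217 ng/mL.
C_B = 1.42 mg/L = 1420 ng/mL.
C_mix = (C_A·V_A + C_B·V_B)/(V_A + V_B) = (217×269 + 1420×920) / 1189 = 1148 ng/mL = 1.15 μg/mL.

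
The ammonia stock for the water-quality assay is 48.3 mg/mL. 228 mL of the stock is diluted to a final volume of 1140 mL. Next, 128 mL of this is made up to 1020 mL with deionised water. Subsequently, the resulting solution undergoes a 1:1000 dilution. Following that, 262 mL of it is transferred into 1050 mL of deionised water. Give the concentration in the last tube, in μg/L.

Overall dilution factor = 5 × 7.969 × 1000 × 5.008 = 2.00 × 10⁵.
48.3 mg/mL / 2.00 × 10⁵ = 2.42 × 10⁻⁴ mg/mL = 242 μg/L.

242 μg/L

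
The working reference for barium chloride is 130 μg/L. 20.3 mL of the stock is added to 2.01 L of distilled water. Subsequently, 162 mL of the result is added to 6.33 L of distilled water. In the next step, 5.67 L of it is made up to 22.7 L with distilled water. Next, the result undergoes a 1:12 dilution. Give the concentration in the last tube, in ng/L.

0.675 ng/L

Overall dilution factor = 100.0 × 40.07 × 4.004 × 12 = 1.93 × 10⁵.
130 μg/L / 1.93 × 10⁵ = 6.75 × 10⁻⁴ μg/L = 0.675 ng/L.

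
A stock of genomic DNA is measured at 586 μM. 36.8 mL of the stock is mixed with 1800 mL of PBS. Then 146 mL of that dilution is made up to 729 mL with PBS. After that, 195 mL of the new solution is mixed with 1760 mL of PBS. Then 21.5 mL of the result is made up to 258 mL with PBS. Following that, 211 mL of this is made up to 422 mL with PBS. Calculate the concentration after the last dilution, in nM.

9.77 nM

Overall dilution factor = 49.91 × 4.993 × 10.03 × 12 × 2 = 6.00 × 10⁴.
586 μM / 6.00 × 10⁴ = 9.77 × 10⁻³ μM = 9.77 nM.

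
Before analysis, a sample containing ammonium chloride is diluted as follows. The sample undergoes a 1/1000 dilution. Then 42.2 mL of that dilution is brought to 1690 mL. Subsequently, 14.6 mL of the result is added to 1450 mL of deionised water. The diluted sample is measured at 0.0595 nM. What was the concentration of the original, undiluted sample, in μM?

Overall dilution factor = 1000 × 40.05 × 100.3 = 4.02 × 10⁶.
Original = 0.0595 nM × 4.02 × 10⁶ = 2.39 × 10⁵ nM = 239 μM.

239 μM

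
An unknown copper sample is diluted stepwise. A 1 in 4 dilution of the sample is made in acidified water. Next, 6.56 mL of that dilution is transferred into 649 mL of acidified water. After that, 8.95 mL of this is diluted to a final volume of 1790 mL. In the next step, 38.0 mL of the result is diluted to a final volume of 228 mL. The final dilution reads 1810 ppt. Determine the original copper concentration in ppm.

Overall dilution factor = 4 × 99.93 × 200 × 6 = 4.80 × 10⁵.
Original = 1810 ppt × 4.80 × 10⁵ = 8.68 × 10⁸ ppt = 868 ppm.

868 ppm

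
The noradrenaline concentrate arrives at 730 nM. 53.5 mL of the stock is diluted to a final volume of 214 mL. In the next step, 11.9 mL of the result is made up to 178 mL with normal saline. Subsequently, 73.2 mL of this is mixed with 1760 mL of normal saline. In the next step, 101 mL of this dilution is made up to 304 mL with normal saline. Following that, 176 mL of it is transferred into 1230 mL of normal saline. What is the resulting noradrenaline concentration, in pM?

20.3 pM

Overall dilution factor = 4 × 14.96 × 25.04 × 3.010 × 7.989 = 3.60 × 10⁴.
730 nM / 3.60 × 10⁴ = 0.0203 nM = 20.3 pM.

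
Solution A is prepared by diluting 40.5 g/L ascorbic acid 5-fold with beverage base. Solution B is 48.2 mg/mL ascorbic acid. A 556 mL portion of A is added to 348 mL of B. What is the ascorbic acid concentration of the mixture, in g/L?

23.5 g/L

C_A = 40.5 g/L / 5 = 8.10 g/L.
C_B = 48.2 mg/mL = 48.2 g/L.
C_mix = (C_A·V_A + C_B·V_B)/(V_A + V_B) = (8.10×556 + 48.2×348) / 904.0 = 23.5 g/L.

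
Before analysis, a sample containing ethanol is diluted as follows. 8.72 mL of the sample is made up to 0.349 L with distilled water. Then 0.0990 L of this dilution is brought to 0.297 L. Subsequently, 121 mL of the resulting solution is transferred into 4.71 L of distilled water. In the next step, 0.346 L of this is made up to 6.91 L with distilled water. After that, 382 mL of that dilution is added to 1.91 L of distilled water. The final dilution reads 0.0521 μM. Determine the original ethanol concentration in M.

Overall dilution factor = 40.02 × 3 × 39.93 × 19.97 × 6 = 5.74 × 10⁵.
Original = 0.0521 μM × 5.74 × 10⁵ = 2.99 × 10⁴ μM = 0.0299 M.

0.0299 M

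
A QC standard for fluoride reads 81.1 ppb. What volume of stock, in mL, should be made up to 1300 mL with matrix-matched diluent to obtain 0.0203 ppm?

0.0203 ppm = 20.3 ppb.
V₁ = C₂V₂/C₁ = 20.3 × 1300 / 81.1 = 325 mL.

325 mL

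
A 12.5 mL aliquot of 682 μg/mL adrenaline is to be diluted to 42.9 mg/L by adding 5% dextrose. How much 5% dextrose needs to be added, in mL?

186 mL

42.9 mg/L = 42.9 μg/mL.
V₂ = C₁V₁/C₂ = 682 × 12.5 / 42.9 = 199 mL.
Diluent to add = V₂ − V₁ = 199 − 12.5 = 186 mL.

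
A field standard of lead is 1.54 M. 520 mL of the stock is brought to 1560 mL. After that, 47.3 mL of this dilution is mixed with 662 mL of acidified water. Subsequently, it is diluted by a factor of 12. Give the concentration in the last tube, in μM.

2850 μM

Overall dilution factor = 3 × 15.00 × 12 = 540.
1.54 M / 540 = 2.85 × 10⁻³ M = 2850 μM.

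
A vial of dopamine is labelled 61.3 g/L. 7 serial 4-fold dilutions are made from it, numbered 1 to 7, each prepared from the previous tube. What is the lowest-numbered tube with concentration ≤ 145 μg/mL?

Tube n has concentration 61.3 g/L / 4ⁿ.
Need 4ⁿ ≥ 61.3 g/L / 145 μg/mL = 423, so n ≥ 4.36.
First such tube: n = 5.

tube 5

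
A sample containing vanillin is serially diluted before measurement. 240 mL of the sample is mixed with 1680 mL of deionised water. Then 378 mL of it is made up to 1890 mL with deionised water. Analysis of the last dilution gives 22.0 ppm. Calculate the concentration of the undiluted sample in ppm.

Overall dilution factor = 8 × 5 = 40.0.
Original = 22.0 ppm × 40.0 = 880 ppm.

880 ppm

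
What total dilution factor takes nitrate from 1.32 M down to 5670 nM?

2.33 × 10⁵

Factor = C₀/C_target = 1.32 M / 5670 nM = 2.33 × 10⁵.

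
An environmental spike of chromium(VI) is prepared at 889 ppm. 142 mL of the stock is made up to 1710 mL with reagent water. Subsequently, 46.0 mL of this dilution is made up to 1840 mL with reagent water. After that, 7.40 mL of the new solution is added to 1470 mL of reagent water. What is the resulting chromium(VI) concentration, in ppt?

Overall dilution factor = 12.04 × 40 × 199.6 = 9.62 × 10⁴.
889 ppm / 9.62 × 10⁴ = 9.24 × 10⁻³ ppm = 9240 ppt.

9240 ppt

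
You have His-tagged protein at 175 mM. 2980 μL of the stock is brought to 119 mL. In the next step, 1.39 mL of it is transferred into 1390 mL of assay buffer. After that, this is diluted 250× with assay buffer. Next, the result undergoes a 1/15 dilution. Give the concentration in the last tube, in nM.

Overall dilution factor = 39.93 × 1001 × 250 × 15 = 1.50 × 10⁸.
175 mM / 1.50 × 10⁸ = 1.17 × 10⁻⁶ mM = 1.17 nM.

1.17 nM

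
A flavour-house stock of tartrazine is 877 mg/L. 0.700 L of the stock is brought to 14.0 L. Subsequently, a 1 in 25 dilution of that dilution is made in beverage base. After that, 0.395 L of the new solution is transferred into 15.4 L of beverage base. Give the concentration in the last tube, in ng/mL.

Overall dilution factor = 20 × 25 × 39.99 = 2.00 × 10⁴.
877 mg/L / 2.00 × 10⁴ = 0.0439 mg/L = 43.9 ng/mL.

43.9 ng/mL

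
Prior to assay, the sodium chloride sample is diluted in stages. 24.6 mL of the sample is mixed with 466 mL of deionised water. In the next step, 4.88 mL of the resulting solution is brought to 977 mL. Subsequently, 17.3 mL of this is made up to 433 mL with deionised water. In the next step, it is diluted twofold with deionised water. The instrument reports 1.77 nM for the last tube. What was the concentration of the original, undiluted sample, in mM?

Overall dilution factor = 19.94 × 200.2 × 25.03 × 2 = 2.00 × 10⁵.
Original = 1.77 nM × 2.00 × 10⁵ = 3.54 × 10⁵ nM = 0.354 mM.

0.354 mM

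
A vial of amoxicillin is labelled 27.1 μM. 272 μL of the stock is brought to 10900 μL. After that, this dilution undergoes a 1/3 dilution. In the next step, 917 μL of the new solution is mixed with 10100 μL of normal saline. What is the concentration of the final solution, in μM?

Overall dilution factor = 40.07 × 3 × 12.01 = 1444.
27.1 μM / 1444 = 0.0188 μM.

0.0188 μM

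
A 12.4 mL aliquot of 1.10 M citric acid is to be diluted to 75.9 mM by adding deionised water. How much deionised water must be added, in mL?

167 mL

75.9 mM = 0.0759 M.
V₂ = C₁V₁/C₂ = 1.10 × 12.4 / 0.0759 = 180 mL.
Diluent to add = V₂ − V₁ = 180 − 12.4 = 167 mL.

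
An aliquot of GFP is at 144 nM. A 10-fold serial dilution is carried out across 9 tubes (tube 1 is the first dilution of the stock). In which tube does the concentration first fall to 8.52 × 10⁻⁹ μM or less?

Tube n has concentration 144 nM / 10ⁿ.
Need 10ⁿ ≥ 144 nM / 8.52 × 10⁻⁹ μM = 1.69 × 10⁷, so n ≥ 7.23.
First such tube: n = 8.

tube 8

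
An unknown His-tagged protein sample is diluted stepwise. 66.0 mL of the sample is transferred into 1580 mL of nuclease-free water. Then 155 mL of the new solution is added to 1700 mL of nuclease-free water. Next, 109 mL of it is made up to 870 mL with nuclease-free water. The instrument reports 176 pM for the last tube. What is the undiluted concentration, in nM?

Overall dilution factor = 24.94 × 11.97 × 7.982 = 2382.
Original = 176 pM × 2382 = 4.19 × 10⁵ pM = 419 nM.

419 nM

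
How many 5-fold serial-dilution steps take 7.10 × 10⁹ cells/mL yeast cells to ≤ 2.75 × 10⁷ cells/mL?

4

Need 5ⁿ ≥ 258, so n ≥ log(258)/log(5) = 3.45.
Minimum whole steps: n = 4.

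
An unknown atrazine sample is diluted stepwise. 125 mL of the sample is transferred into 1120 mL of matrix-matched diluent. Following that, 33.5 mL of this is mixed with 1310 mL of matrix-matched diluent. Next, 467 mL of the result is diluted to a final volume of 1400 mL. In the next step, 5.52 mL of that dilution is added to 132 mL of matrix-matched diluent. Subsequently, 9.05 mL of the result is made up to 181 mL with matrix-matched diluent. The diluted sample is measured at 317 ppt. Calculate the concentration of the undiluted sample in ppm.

Overall dilution factor = 9.960 × 40.10 × 2.998 × 24.91 × 20 = 5.97 × 10⁵.
Original = 317 ppt × 5.97 × 10⁵ = 1.89 × 10⁸ ppt = 189 ppm.

189 ppm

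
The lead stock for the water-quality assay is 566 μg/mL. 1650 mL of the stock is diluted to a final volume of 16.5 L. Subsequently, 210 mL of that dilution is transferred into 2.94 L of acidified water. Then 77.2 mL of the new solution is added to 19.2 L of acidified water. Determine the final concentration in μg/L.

15.1 μg/L

Overall dilution factor = 10 × 15 × 249.7 = 3.75 × 10⁴.
566 μg/mL / 3.75 × 10⁴ = 0.0151 μg/mL = 15.1 μg/L.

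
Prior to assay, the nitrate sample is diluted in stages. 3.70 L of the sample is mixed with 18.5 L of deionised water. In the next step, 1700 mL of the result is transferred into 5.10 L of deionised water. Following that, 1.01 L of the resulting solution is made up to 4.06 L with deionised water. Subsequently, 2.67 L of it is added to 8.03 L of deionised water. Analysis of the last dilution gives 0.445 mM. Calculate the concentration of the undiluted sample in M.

0.172 M

Overall dilution factor = 6 × 4 × 4.020 × 4.007 = 387.
Original = 0.445 mM × 387 = 172 mM = 0.172 M.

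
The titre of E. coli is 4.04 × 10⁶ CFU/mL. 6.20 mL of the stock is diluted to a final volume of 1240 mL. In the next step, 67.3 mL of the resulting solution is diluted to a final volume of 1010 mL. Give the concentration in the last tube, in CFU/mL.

1350 CFU/mL

Overall dilution factor = 200 × 15.01 = 3001.
4.04 × 10⁶ CFU/mL / 3001 = 1350 CFU/mL.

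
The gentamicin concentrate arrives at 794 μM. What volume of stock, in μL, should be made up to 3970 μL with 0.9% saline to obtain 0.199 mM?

0.199 mM = 199 μM.
V₁ = C₂V₂/C₁ = 199 × 3970 / 794 = 995 μL.

995 μL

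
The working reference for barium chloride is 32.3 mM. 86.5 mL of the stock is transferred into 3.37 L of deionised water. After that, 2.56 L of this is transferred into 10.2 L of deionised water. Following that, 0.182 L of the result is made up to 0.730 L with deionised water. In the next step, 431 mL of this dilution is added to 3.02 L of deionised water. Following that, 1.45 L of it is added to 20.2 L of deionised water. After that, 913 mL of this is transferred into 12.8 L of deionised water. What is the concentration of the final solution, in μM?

Overall dilution factor = 39.96 × 4.984 × 4.011 × 8.007 × 14.93 × 15.02 = 1.43 × 10⁶.
32.3 mM / 1.43 × 10⁶ = 2.25 × 10⁻⁵ mM = 0.0225 μM.

0.0225 μM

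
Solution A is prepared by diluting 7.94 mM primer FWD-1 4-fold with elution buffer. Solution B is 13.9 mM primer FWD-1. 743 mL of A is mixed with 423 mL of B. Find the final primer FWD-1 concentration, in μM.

6310 μM

C_A = 7.94 mM / 4 = 1.99 mM.
C_mix = (C_A·V_A + C_B·V_B)/(V_A + V_B) = (1.99×743 + 13.9×423) / 1166 = 6.31 mM = 6310 μM.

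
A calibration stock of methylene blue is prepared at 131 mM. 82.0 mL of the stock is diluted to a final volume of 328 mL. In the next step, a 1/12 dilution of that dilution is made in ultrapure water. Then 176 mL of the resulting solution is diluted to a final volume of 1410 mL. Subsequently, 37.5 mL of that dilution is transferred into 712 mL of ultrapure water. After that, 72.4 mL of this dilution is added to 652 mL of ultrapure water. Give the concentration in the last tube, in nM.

1700 nM

Overall dilution factor = 4 × 12 × 8.011 × 19.99 × 10.01 = 7.69 × 10⁴.
131 mM / 7.69 × 10⁴ = 1.70 × 10⁻³ mM = 1700 nM.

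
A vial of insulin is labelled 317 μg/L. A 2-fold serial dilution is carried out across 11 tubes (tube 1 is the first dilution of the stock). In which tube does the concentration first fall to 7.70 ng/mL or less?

Tube n has concentration 317 μg/L / 2ⁿ.
Need 2ⁿ ≥ 317 μg/L / 7.70 ng/mL = 41.2, so n ≥ 5.36.
First such tube: n = 6.

tube 6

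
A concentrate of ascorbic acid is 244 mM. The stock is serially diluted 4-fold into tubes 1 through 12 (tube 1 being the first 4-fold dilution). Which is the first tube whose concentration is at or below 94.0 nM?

tube 11

Tube n has concentration 244 mM / 4ⁿ.
Need 4ⁿ ≥ 244 mM / 94.0 nM = 2.60 × 10⁶, so n ≥ 10.65.
First such tube: n = 11.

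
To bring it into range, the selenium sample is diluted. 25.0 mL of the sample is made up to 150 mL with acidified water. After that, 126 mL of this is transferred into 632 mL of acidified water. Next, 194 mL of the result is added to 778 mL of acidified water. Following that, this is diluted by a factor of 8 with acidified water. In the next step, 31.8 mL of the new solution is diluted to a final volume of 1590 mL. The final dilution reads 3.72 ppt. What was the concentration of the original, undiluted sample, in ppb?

269 ppb

Overall dilution factor = 6 × 6.016 × 5.010 × 8 × 50 = 7.23 × 10⁴.
Original = 3.72 ppt × 7.23 × 10⁴ = 2.69 × 10⁵ ppt = 269 ppb.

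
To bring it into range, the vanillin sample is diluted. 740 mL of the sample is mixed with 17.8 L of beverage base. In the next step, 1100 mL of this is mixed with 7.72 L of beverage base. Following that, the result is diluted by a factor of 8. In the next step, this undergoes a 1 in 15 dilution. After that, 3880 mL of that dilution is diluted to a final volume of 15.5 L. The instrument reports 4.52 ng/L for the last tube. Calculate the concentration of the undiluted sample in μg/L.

435 μg/L

Overall dilution factor = 25.05 × 8.018 × 8 × 15 × 3.995 = 9.63 × 10⁴.
Original = 4.52 ng/L × 9.63 × 10⁴ = 4.35 × 10⁵ ng/L = 435 μg/L.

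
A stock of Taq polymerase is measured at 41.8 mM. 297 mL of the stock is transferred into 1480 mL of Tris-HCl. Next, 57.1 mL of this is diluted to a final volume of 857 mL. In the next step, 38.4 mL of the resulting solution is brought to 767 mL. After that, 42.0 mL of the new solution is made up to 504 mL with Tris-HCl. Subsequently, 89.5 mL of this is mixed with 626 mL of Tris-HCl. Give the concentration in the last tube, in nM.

243 nM

Overall dilution factor = 5.983 × 15.01 × 19.97 × 12 × 7.994 = 1.72 × 10⁵.
41.8 mM / 1.72 × 10⁵ = 2.43 × 10⁻⁴ mM = 243 nM.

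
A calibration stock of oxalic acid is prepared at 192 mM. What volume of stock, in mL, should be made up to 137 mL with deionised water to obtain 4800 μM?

3.42 mL

4800 μM = 4.80 mM.
V₁ = C₂V₂/C₁ = 4.80 × 137 / 192 = 3.42 mL.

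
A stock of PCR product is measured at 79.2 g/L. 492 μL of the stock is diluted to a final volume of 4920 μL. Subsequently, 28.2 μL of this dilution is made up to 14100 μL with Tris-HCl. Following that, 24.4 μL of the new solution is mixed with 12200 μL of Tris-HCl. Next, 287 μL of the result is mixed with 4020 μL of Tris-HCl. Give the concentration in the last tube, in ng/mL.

Overall dilution factor = 10 × 500 × 501 × 15.01 = 3.76 × 10⁷.
79.2 g/L / 3.76 × 10⁷ = 2.11 × 10⁻⁶ g/L = 2.11 ng/mL.

2.11 ng/mL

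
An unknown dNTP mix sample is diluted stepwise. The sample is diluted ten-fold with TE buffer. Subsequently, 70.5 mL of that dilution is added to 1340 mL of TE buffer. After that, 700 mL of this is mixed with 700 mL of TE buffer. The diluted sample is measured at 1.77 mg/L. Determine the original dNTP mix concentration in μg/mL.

Overall dilution factor = 10 × 20.01 × 2 = 400.
Original = 1.77 mg/L × 400 = 708 mg/L = 708 μg/mL.

708 μg/mL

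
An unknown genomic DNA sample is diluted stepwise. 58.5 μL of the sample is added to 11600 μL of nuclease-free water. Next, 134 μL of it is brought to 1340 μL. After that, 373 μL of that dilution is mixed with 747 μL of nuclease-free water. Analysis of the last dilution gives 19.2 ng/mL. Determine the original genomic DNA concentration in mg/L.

115 mg/L

Overall dilution factor = 199.3 × 10 × 3.003 = 5984.
Original = 19.2 ng/mL × 5984 = 1.15 × 10⁵ ng/mL = 115 mg/L.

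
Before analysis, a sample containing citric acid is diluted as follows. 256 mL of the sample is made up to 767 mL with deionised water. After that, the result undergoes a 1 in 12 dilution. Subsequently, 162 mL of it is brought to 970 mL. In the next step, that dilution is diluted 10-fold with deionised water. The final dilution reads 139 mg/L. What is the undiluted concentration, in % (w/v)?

Overall dilution factor = 2.996 × 12 × 5.988 × 10 = 2153.
Original = 139 mg/L × 2153 = 2.99 × 10⁵ mg/L = 29.9 % (w/v).

29.9 % (w/v)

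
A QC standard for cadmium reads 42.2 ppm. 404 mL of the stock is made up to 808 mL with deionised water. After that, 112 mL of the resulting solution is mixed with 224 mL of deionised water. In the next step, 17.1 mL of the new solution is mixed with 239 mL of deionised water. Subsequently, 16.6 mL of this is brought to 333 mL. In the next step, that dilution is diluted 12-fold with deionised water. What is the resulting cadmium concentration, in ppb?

1.95 ppb

Overall dilution factor = 2 × 3 × 14.98 × 20.06 × 12 = 2.16 × 10⁴.
42.2 ppm / 2.16 × 10⁴ = 1.95 × 10⁻³ ppm = 1.95 ppb.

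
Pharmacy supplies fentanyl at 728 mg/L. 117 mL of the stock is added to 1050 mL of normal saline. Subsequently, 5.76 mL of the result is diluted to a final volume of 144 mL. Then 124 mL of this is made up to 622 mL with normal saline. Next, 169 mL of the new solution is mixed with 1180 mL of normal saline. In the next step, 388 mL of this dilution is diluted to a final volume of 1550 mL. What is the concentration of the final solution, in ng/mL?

18.3 ng/mL

Overall dilution factor = 9.974 × 25 × 5.016 × 7.982 × 3.995 = 3.99 × 10⁴.
728 mg/L / 3.99 × 10⁴ = 0.0183 mg/L = 18.3 ng/mL.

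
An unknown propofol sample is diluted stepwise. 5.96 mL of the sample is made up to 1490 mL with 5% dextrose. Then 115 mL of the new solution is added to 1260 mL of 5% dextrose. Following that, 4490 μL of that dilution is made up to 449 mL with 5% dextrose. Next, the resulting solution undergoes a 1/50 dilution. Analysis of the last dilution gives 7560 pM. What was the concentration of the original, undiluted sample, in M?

0.113 M

Overall dilution factor = 250 × 11.96 × 100 × 50 = 1.49 × 10⁷.
Original = 7560 pM × 1.49 × 10⁷ = 1.13 × 10¹¹ pM = 0.113 M.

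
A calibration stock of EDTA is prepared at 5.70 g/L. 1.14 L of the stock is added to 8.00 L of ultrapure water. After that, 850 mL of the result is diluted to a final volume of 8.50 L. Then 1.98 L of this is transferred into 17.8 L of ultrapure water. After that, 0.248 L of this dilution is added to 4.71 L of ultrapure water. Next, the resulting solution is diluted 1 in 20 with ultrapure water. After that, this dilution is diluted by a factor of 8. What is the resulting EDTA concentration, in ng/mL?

2.22 ng/mL

Overall dilution factor = 8.018 × 10 × 9.990 × 19.99 × 20 × 8 = 2.56 × 10⁶.
5.70 g/L / 2.56 × 10⁶ = 2.22 × 10⁻⁶ g/L = 2.22 ng/mL.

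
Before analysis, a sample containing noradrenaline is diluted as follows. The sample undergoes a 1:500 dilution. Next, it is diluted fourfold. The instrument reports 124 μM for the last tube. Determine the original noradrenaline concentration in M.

0.248 M

Overall dilution factor = 500 × 4 = 2000.
Original = 124 μM × 2000 = 2.48 × 10⁵ μM = 0.248 M.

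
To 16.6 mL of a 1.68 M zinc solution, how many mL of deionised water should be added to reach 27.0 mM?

1020 mL

27.0 mM = 0.0270 M.
V₂ = C₁V₁/C₂ = 1.68 × 16.6 / 0.0270 = 1033 mL.
Diluent to add = V₂ − V₁ = 1033 − 16.6 = 1020 mL.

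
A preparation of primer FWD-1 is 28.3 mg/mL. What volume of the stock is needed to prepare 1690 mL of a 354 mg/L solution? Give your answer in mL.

354 mg/L = 0.354 mg/mL.
V₁ = C₂V₂/C₁ = 0.354 × 1690 / 28.3 = 21.1 mL.

21.1 mL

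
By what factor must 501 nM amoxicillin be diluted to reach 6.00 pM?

Factor = C₀/C_target = 501 nM / 6.00 pM = 8.35 × 10⁴.

8.35 × 10⁴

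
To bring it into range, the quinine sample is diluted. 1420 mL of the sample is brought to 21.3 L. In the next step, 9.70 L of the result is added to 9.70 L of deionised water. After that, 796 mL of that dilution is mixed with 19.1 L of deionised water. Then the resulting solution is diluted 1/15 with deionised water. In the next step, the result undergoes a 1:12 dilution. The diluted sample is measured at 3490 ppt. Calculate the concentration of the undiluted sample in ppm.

Overall dilution factor = 15 × 2 × 24.99 × 15 × 12 = 1.35 × 10⁵.
Original = 3490 ppt × 1.35 × 10⁵ = 4.71 × 10⁸ ppt = 471 ppm.

471 ppm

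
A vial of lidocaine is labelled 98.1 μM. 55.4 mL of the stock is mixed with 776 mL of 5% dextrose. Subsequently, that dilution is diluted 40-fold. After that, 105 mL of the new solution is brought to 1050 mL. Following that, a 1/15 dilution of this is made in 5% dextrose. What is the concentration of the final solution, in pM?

Overall dilution factor = 15.01 × 40 × 10 × 15 = 9.00 × 10⁴.
98.1 μM / 9.00 × 10⁴ = 1.09 × 10⁻³ μM = 1090 pM.

1090 pM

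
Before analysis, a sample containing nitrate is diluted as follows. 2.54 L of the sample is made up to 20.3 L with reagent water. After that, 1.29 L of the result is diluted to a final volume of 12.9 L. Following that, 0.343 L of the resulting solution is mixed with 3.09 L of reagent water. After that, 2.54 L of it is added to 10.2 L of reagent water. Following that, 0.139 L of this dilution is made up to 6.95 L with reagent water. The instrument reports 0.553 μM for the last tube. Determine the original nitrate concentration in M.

0.111 M

Overall dilution factor = 7.992 × 10 × 10.01 × 5.016 × 50 = 2.01 × 10⁵.
Original = 0.553 μM × 2.01 × 10⁵ = 1.11 × 10⁵ μM = 0.111 M.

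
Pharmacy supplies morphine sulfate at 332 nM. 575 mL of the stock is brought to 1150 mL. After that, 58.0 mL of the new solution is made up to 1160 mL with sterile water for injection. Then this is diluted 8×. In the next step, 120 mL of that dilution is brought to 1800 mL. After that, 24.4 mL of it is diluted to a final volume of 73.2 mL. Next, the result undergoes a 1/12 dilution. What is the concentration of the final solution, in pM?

1.92 pM

Overall dilution factor = 2 × 20 × 8 × 15 × 3 × 12 = 1.73 × 10⁵.
332 nM / 1.73 × 10⁵ = 1.92 × 10⁻³ nM = 1.92 pM.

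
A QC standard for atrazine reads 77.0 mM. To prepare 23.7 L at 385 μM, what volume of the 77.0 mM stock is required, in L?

0.118 L

385 μM = 0.385 mM.
V₁ = C₂V₂/C₁ = 0.385 × 23.7 / 77.0 = 0.118 L.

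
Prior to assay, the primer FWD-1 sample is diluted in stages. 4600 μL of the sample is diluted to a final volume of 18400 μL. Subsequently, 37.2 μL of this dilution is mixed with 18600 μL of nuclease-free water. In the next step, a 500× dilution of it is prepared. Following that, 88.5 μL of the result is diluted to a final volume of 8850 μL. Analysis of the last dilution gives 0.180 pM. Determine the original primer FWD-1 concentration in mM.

Overall dilution factor = 4 × 501 × 500 × 100 = 1.00 × 10⁸.
Original = 0.180 pM × 1.00 × 10⁸ = 1.80 × 10⁷ pM = 0.0180 mM.

0.0180 mM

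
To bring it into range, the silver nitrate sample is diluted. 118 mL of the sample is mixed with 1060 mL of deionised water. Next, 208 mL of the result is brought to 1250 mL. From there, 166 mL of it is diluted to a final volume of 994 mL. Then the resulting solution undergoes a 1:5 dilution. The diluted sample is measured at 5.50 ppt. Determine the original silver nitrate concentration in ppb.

9.88 ppb

Overall dilution factor = 9.983 × 6.010 × 5.988 × 5 = 1796.
Original = 5.50 ppt × 1796 = 9879 ppt = 9.88 ppb.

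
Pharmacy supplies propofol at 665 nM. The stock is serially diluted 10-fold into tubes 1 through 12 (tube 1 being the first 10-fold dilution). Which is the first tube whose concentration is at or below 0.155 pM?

tube 7

Tube n has concentration 665 nM / 10ⁿ.
Need 10ⁿ ≥ 665 nM / 0.155 pM = 4.29 × 10⁶, so n ≥ 6.63.
First such tube: n = 7.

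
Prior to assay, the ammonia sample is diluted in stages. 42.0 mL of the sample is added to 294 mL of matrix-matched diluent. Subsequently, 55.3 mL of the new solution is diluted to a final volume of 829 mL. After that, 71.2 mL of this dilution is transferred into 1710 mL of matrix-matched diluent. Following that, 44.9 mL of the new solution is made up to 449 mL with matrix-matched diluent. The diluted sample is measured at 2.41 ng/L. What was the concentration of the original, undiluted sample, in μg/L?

72.3 μg/L

Overall dilution factor = 8 × 14.99 × 25.02 × 10 = 3.00 × 10⁴.
Original = 2.41 ng/L × 3.00 × 10⁴ = 7.23 × 10⁴ ng/L = 72.3 μg/L.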